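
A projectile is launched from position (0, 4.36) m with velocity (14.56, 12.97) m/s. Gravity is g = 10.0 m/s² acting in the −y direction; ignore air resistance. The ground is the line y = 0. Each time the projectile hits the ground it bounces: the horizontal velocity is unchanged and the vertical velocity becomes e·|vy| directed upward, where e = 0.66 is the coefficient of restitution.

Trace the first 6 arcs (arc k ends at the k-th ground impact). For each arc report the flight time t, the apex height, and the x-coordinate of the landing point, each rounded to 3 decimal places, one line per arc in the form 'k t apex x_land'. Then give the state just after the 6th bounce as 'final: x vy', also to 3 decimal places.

1 2.895 12.771 42.154
2 2.110 5.563 72.870
3 1.392 2.423 93.142
4 0.919 1.056 106.522
5 0.607 0.460 115.353
6 0.400 0.200 121.181
final: 121.181 1.321

Arc 1: start y=4.360, vy=12.970 → t=2.895, apex=12.771, x_land=42.154, impact vy=-15.982
  bounce: vy ← 0.66·15.982 = 10.548
Arc 2: start y=0.000, vy=10.548 → t=2.110, apex=5.563, x_land=72.870, impact vy=-10.548
  bounce: vy ← 0.66·10.548 = 6.962
Arc 3: start y=0.000, vy=6.962 → t=1.392, apex=2.423, x_land=93.142, impact vy=-6.962
  bounce: vy ← 0.66·6.962 = 4.595
Arc 4: start y=0.000, vy=4.595 → t=0.919, apex=1.056, x_land=106.522, impact vy=-4.595
  bounce: vy ← 0.66·4.595 = 3.033
Arc 5: start y=0.000, vy=3.033 → t=0.607, apex=0.460, x_land=115.353, impact vy=-3.033
  bounce: vy ← 0.66·3.033 = 2.001
Arc 6: start y=0.000, vy=2.001 → t=0.400, apex=0.200, x_land=121.181, impact vy=-2.001
  bounce: vy ← 0.66·2.001 = 1.321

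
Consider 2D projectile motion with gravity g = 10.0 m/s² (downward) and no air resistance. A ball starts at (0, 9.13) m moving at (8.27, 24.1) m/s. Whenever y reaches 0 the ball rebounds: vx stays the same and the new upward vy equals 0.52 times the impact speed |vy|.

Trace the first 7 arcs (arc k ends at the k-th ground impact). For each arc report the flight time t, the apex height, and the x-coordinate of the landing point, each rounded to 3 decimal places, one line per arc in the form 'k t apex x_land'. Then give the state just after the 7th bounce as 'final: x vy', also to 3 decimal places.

1 5.173 38.171 42.781
2 2.874 10.321 66.545
3 1.494 2.791 78.902
4 0.777 0.755 85.327
5 0.404 0.204 88.669
6 0.210 0.055 90.406
7 0.109 0.015 91.310
final: 91.310 0.284

Arc 1: start y=9.130, vy=24.100 → t=5.173, apex=38.171, x_land=42.781, impact vy=-27.630
  bounce: vy ← 0.52·27.630 = 14.368
Arc 2: start y=0.000, vy=14.368 → t=2.874, apex=10.321, x_land=66.545, impact vy=-14.368
  bounce: vy ← 0.52·14.368 = 7.471
Arc 3: start y=0.000, vy=7.471 → t=1.494, apex=2.791, x_land=78.902, impact vy=-7.471
  bounce: vy ← 0.52·7.471 = 3.885
Arc 4: start y=0.000, vy=3.885 → t=0.777, apex=0.755, x_land=85.327, impact vy=-3.885
  bounce: vy ← 0.52·3.885 = 2.020
Arc 5: start y=0.000, vy=2.020 → t=0.404, apex=0.204, x_land=88.669, impact vy=-2.020
  bounce: vy ← 0.52·2.020 = 1.050
Arc 6: start y=0.000, vy=1.050 → t=0.210, apex=0.055, x_land=90.406, impact vy=-1.050
  bounce: vy ← 0.52·1.050 = 0.546
Arc 7: start y=0.000, vy=0.546 → t=0.109, apex=0.015, x_land=91.310, impact vy=-0.546
  bounce: vy ← 0.52·0.546 = 0.284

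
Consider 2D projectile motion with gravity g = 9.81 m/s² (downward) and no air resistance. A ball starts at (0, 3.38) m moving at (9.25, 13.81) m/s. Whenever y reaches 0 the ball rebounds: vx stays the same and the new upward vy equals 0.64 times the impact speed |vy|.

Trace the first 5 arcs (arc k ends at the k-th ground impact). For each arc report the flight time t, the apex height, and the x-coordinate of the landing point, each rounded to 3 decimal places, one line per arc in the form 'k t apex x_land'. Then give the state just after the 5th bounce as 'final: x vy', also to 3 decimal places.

1 3.042 13.100 28.139
2 2.092 5.366 47.488
3 1.339 2.198 59.872
4 0.857 0.900 67.798
5 0.548 0.369 72.870
final: 72.870 1.721

Arc 1: start y=3.380, vy=13.810 → t=3.042, apex=13.100, x_land=28.139, impact vy=-16.032
  bounce: vy ← 0.64·16.032 = 10.261
Arc 2: start y=0.000, vy=10.261 → t=2.092, apex=5.366, x_land=47.488, impact vy=-10.261
  bounce: vy ← 0.64·10.261 = 6.567
Arc 3: start y=0.000, vy=6.567 → t=1.339, apex=2.198, x_land=59.872, impact vy=-6.567
  bounce: vy ← 0.64·6.567 = 4.203
Arc 4: start y=0.000, vy=4.203 → t=0.857, apex=0.900, x_land=67.798, impact vy=-4.203
  bounce: vy ← 0.64·4.203 = 2.690
Arc 5: start y=0.000, vy=2.690 → t=0.548, apex=0.369, x_land=72.870, impact vy=-2.690
  bounce: vy ← 0.64·2.690 = 1.721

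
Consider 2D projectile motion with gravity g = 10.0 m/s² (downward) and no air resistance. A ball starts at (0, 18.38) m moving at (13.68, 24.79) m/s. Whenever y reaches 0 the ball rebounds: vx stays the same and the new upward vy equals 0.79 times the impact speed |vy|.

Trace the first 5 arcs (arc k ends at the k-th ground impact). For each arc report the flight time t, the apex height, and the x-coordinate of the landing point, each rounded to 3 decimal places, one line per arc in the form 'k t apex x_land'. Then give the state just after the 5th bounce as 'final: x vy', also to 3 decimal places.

Arc 1: start y=18.380, vy=24.790 → t=5.613, apex=49.107, x_land=76.785, impact vy=-31.339
  bounce: vy ← 0.79·31.339 = 24.758
Arc 2: start y=0.000, vy=24.758 → t=4.952, apex=30.648, x_land=144.522, impact vy=-24.758
  bounce: vy ← 0.79·24.758 = 19.559
Arc 3: start y=0.000, vy=19.559 → t=3.912, apex=19.127, x_land=198.035, impact vy=-19.559
  bounce: vy ← 0.79·19.559 = 15.451
Arc 4: start y=0.000, vy=15.451 → t=3.090, apex=11.937, x_land=240.310, impact vy=-15.451
  bounce: vy ← 0.79·15.451 = 12.207
Arc 5: start y=0.000, vy=12.207 → t=2.441, apex=7.450, x_land=273.708, impact vy=-12.207
  bounce: vy ← 0.79·12.207 = 9.643

1 5.613 49.107 76.785
2 4.952 30.648 144.522
3 3.912 19.127 198.035
4 3.090 11.937 240.310
5 2.441 7.450 273.708
final: 273.708 9.643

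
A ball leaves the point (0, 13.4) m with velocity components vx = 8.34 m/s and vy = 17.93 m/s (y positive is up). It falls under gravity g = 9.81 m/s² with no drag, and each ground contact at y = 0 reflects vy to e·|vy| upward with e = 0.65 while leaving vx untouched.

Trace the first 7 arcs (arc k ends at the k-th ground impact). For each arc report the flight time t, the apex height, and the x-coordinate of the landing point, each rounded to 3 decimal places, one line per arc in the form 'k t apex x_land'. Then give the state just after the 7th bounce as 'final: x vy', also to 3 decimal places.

1 4.292 29.786 35.795
2 3.204 12.584 62.512
3 2.082 5.317 79.879
4 1.353 2.246 91.167
5 0.880 0.949 98.504
6 0.572 0.401 103.273
7 0.372 0.169 106.373
final: 106.373 1.185

Arc 1: start y=13.400, vy=17.930 → t=4.292, apex=29.786, x_land=35.795, impact vy=-24.174
  bounce: vy ← 0.65·24.174 = 15.713
Arc 2: start y=0.000, vy=15.713 → t=3.204, apex=12.584, x_land=62.512, impact vy=-15.713
  bounce: vy ← 0.65·15.713 = 10.214
Arc 3: start y=0.000, vy=10.214 → t=2.082, apex=5.317, x_land=79.879, impact vy=-10.214
  bounce: vy ← 0.65·10.214 = 6.639
Arc 4: start y=0.000, vy=6.639 → t=1.353, apex=2.246, x_land=91.167, impact vy=-6.639
  bounce: vy ← 0.65·6.639 = 4.315
Arc 5: start y=0.000, vy=4.315 → t=0.880, apex=0.949, x_land=98.504, impact vy=-4.315
  bounce: vy ← 0.65·4.315 = 2.805
Arc 6: start y=0.000, vy=2.805 → t=0.572, apex=0.401, x_land=103.273, impact vy=-2.805
  bounce: vy ← 0.65·2.805 = 1.823
Arc 7: start y=0.000, vy=1.823 → t=0.372, apex=0.169, x_land=106.373, impact vy=-1.823
  bounce: vy ← 0.65·1.823 = 1.185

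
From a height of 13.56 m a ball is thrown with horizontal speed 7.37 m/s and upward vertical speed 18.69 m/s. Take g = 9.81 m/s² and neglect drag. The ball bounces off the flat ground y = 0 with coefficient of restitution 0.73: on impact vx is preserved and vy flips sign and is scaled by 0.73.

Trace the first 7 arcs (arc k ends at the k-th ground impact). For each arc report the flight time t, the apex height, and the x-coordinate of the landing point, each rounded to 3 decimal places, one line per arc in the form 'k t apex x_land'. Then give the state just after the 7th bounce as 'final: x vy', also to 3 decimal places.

1 4.434 31.364 32.678
2 3.692 16.714 59.887
3 2.695 8.907 79.750
4 1.967 4.746 94.250
5 1.436 2.529 104.835
6 1.048 1.348 112.562
7 0.765 0.718 118.202
final: 118.202 2.740

Arc 1: start y=13.560, vy=18.690 → t=4.434, apex=31.364, x_land=32.678, impact vy=-24.807
  bounce: vy ← 0.73·24.807 = 18.109
Arc 2: start y=0.000, vy=18.109 → t=3.692, apex=16.714, x_land=59.887, impact vy=-18.109
  bounce: vy ← 0.73·18.109 = 13.219
Arc 3: start y=0.000, vy=13.219 → t=2.695, apex=8.907, x_land=79.750, impact vy=-13.219
  bounce: vy ← 0.73·13.219 = 9.650
Arc 4: start y=0.000, vy=9.650 → t=1.967, apex=4.746, x_land=94.250, impact vy=-9.650
  bounce: vy ← 0.73·9.650 = 7.045
Arc 5: start y=0.000, vy=7.045 → t=1.436, apex=2.529, x_land=104.835, impact vy=-7.045
  bounce: vy ← 0.73·7.045 = 5.143
Arc 6: start y=0.000, vy=5.143 → t=1.048, apex=1.348, x_land=112.562, impact vy=-5.143
  bounce: vy ← 0.73·5.143 = 3.754
Arc 7: start y=0.000, vy=3.754 → t=0.765, apex=0.718, x_land=118.202, impact vy=-3.754
  bounce: vy ← 0.73·3.754 = 2.740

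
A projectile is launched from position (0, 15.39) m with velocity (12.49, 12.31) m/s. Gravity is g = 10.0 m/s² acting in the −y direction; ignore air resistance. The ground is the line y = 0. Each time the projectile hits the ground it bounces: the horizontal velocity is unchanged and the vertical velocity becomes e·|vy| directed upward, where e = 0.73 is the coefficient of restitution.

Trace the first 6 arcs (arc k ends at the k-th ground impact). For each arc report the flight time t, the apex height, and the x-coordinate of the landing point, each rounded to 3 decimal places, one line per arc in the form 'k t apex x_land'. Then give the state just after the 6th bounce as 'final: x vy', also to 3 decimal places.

Arc 1: start y=15.390, vy=12.310 → t=3.374, apex=22.967, x_land=42.144, impact vy=-21.432
  bounce: vy ← 0.73·21.432 = 15.645
Arc 2: start y=0.000, vy=15.645 → t=3.129, apex=12.239, x_land=81.226, impact vy=-15.645
  bounce: vy ← 0.73·15.645 = 11.421
Arc 3: start y=0.000, vy=11.421 → t=2.284, apex=6.522, x_land=109.756, impact vy=-11.421
  bounce: vy ← 0.73·11.421 = 8.337
Arc 4: start y=0.000, vy=8.337 → t=1.667, apex=3.476, x_land=130.583, impact vy=-8.337
  bounce: vy ← 0.73·8.337 = 6.086
Arc 5: start y=0.000, vy=6.086 → t=1.217, apex=1.852, x_land=145.787, impact vy=-6.086
  bounce: vy ← 0.73·6.086 = 4.443
Arc 6: start y=0.000, vy=4.443 → t=0.889, apex=0.987, x_land=156.886, impact vy=-4.443
  bounce: vy ← 0.73·4.443 = 3.243

1 3.374 22.967 42.144
2 3.129 12.239 81.226
3 2.284 6.522 109.756
4 1.667 3.476 130.583
5 1.217 1.852 145.787
6 0.889 0.987 156.886
final: 156.886 3.243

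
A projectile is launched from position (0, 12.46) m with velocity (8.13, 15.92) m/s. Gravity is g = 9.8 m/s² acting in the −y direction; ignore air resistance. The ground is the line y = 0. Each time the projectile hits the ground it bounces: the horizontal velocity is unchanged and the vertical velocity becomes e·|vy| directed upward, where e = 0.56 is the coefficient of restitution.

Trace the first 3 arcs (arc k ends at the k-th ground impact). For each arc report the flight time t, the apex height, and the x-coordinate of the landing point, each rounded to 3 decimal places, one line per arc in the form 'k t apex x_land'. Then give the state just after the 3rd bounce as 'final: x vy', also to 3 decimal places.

1 3.901 25.391 31.714
2 2.550 7.963 52.442
3 1.428 2.497 64.049
final: 64.049 3.918

Arc 1: start y=12.460, vy=15.920 → t=3.901, apex=25.391, x_land=31.714, impact vy=-22.308
  bounce: vy ← 0.56·22.308 = 12.493
Arc 2: start y=0.000, vy=12.493 → t=2.550, apex=7.963, x_land=52.442, impact vy=-12.493
  bounce: vy ← 0.56·12.493 = 6.996
Arc 3: start y=0.000, vy=6.996 → t=1.428, apex=2.497, x_land=64.049, impact vy=-6.996
  bounce: vy ← 0.56·6.996 = 3.918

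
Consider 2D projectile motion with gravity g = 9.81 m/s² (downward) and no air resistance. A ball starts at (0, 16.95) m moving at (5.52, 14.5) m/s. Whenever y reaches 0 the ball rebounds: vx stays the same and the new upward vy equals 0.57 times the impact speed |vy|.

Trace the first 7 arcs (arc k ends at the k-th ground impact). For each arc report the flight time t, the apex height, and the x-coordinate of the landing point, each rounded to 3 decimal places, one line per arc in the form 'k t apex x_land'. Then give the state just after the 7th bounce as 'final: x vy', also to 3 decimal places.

Arc 1: start y=16.950, vy=14.500 → t=3.853, apex=27.666, x_land=21.269, impact vy=-23.298
  bounce: vy ← 0.57·23.298 = 13.280
Arc 2: start y=0.000, vy=13.280 → t=2.707, apex=8.989, x_land=36.214, impact vy=-13.280
  bounce: vy ← 0.57·13.280 = 7.570
Arc 3: start y=0.000, vy=7.570 → t=1.543, apex=2.920, x_land=44.733, impact vy=-7.570
  bounce: vy ← 0.57·7.570 = 4.315
Arc 4: start y=0.000, vy=4.315 → t=0.880, apex=0.949, x_land=49.588, impact vy=-4.315
  bounce: vy ← 0.57·4.315 = 2.459
Arc 5: start y=0.000, vy=2.459 → t=0.501, apex=0.308, x_land=52.356, impact vy=-2.459
  bounce: vy ← 0.57·2.459 = 1.402
Arc 6: start y=0.000, vy=1.402 → t=0.286, apex=0.100, x_land=53.934, impact vy=-1.402
  bounce: vy ← 0.57·1.402 = 0.799
Arc 7: start y=0.000, vy=0.799 → t=0.163, apex=0.033, x_land=54.833, impact vy=-0.799
  bounce: vy ← 0.57·0.799 = 0.455

1 3.853 27.666 21.269
2 2.707 8.989 36.214
3 1.543 2.920 44.733
4 0.880 0.949 49.588
5 0.501 0.308 52.356
6 0.286 0.100 53.934
7 0.163 0.033 54.833
final: 54.833 0.455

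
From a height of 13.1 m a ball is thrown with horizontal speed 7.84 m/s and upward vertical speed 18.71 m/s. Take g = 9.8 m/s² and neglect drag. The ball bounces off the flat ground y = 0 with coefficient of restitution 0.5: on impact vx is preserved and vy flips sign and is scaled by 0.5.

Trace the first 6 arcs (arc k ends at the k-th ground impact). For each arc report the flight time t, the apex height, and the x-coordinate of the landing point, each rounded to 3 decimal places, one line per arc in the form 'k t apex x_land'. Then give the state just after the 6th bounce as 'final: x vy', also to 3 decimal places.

Arc 1: start y=13.100, vy=18.710 → t=4.423, apex=30.960, x_land=34.675, impact vy=-24.634
  bounce: vy ← 0.5·24.634 = 12.317
Arc 2: start y=0.000, vy=12.317 → t=2.514, apex=7.740, x_land=54.382, impact vy=-12.317
  bounce: vy ← 0.5·12.317 = 6.158
Arc 3: start y=0.000, vy=6.158 → t=1.257, apex=1.935, x_land=64.236, impact vy=-6.158
  bounce: vy ← 0.5·6.158 = 3.079
Arc 4: start y=0.000, vy=3.079 → t=0.628, apex=0.484, x_land=69.162, impact vy=-3.079
  bounce: vy ← 0.5·3.079 = 1.540
Arc 5: start y=0.000, vy=1.540 → t=0.314, apex=0.121, x_land=71.626, impact vy=-1.540
  bounce: vy ← 0.5·1.540 = 0.770
Arc 6: start y=0.000, vy=0.770 → t=0.157, apex=0.030, x_land=72.857, impact vy=-0.770
  bounce: vy ← 0.5·0.770 = 0.385

1 4.423 30.960 34.675
2 2.514 7.740 54.382
3 1.257 1.935 64.236
4 0.628 0.484 69.162
5 0.314 0.121 71.626
6 0.157 0.030 72.857
final: 72.857 0.385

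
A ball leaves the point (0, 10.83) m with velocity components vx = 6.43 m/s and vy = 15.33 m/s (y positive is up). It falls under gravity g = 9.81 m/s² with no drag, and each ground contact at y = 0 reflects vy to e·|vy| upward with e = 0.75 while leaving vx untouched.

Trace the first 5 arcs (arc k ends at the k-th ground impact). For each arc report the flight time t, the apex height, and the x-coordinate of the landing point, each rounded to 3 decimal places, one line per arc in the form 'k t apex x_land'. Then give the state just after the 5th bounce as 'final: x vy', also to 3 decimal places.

Arc 1: start y=10.830, vy=15.330 → t=3.719, apex=22.808, x_land=23.914, impact vy=-21.154
  bounce: vy ← 0.75·21.154 = 15.866
Arc 2: start y=0.000, vy=15.866 → t=3.235, apex=12.830, x_land=44.712, impact vy=-15.866
  bounce: vy ← 0.75·15.866 = 11.899
Arc 3: start y=0.000, vy=11.899 → t=2.426, apex=7.217, x_land=60.311, impact vy=-11.899
  bounce: vy ← 0.75·11.899 = 8.924
Arc 4: start y=0.000, vy=8.924 → t=1.819, apex=4.059, x_land=72.010, impact vy=-8.924
  bounce: vy ← 0.75·8.924 = 6.693
Arc 5: start y=0.000, vy=6.693 → t=1.365, apex=2.283, x_land=80.784, impact vy=-6.693
  bounce: vy ← 0.75·6.693 = 5.020

1 3.719 22.808 23.914
2 3.235 12.830 44.712
3 2.426 7.217 60.311
4 1.819 4.059 72.010
5 1.365 2.283 80.784
final: 80.784 5.020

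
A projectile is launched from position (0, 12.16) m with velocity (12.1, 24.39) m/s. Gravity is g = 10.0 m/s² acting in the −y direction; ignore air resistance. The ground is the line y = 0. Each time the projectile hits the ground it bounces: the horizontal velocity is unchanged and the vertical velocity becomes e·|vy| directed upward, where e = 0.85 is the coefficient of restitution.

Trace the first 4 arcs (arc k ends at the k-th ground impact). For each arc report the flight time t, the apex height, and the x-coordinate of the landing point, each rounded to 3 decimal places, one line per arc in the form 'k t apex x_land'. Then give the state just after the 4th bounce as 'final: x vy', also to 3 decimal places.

Arc 1: start y=12.160, vy=24.390 → t=5.334, apex=41.904, x_land=64.541, impact vy=-28.949
  bounce: vy ← 0.85·28.949 = 24.607
Arc 2: start y=0.000, vy=24.607 → t=4.921, apex=30.275, x_land=124.090, impact vy=-24.607
  bounce: vy ← 0.85·24.607 = 20.916
Arc 3: start y=0.000, vy=20.916 → t=4.183, apex=21.874, x_land=174.707, impact vy=-20.916
  bounce: vy ← 0.85·20.916 = 17.779
Arc 4: start y=0.000, vy=17.779 → t=3.556, apex=15.804, x_land=217.731, impact vy=-17.779
  bounce: vy ← 0.85·17.779 = 15.112

1 5.334 41.904 64.541
2 4.921 30.275 124.090
3 4.183 21.874 174.707
4 3.556 15.804 217.731
final: 217.731 15.112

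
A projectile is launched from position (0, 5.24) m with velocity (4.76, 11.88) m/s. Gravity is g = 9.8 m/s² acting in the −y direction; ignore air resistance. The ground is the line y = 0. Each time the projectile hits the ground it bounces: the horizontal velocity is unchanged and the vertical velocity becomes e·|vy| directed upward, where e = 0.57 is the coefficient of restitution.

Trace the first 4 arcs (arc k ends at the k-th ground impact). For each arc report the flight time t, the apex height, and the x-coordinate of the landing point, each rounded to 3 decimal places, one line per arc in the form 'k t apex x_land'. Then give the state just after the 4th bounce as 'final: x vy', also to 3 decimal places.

Arc 1: start y=5.240, vy=11.880 → t=2.806, apex=12.441, x_land=13.355, impact vy=-15.615
  bounce: vy ← 0.57·15.615 = 8.901
Arc 2: start y=0.000, vy=8.901 → t=1.816, apex=4.042, x_land=22.001, impact vy=-8.901
  bounce: vy ← 0.57·8.901 = 5.073
Arc 3: start y=0.000, vy=5.073 → t=1.035, apex=1.313, x_land=26.930, impact vy=-5.073
  bounce: vy ← 0.57·5.073 = 2.892
Arc 4: start y=0.000, vy=2.892 → t=0.590, apex=0.427, x_land=29.739, impact vy=-2.892
  bounce: vy ← 0.57·2.892 = 1.648

1 2.806 12.441 13.355
2 1.816 4.042 22.001
3 1.035 1.313 26.930
4 0.590 0.427 29.739
final: 29.739 1.648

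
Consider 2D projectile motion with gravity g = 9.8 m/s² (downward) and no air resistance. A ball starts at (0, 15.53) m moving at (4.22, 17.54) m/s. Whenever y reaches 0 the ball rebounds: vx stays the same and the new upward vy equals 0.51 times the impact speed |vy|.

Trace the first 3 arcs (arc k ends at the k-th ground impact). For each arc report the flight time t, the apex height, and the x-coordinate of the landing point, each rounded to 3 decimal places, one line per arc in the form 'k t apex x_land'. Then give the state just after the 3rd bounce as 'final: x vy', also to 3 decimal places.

Arc 1: start y=15.530, vy=17.540 → t=4.314, apex=31.227, x_land=18.206, impact vy=-24.739
  bounce: vy ← 0.51·24.739 = 12.617
Arc 2: start y=0.000, vy=12.617 → t=2.575, apex=8.122, x_land=29.072, impact vy=-12.617
  bounce: vy ← 0.51·12.617 = 6.435
Arc 3: start y=0.000, vy=6.435 → t=1.313, apex=2.113, x_land=34.614, impact vy=-6.435
  bounce: vy ← 0.51·6.435 = 3.282

1 4.314 31.227 18.206
2 2.575 8.122 29.072
3 1.313 2.113 34.614
final: 34.614 3.282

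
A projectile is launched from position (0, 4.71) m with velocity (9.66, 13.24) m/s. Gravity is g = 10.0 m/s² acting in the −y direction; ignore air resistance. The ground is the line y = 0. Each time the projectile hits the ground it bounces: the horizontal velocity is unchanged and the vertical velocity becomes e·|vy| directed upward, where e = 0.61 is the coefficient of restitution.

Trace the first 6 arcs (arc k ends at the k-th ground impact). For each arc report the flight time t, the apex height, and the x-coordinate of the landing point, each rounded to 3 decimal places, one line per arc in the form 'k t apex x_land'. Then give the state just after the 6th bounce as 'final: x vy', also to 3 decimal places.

Arc 1: start y=4.710, vy=13.240 → t=2.966, apex=13.475, x_land=28.648, impact vy=-16.416
  bounce: vy ← 0.61·16.416 = 10.014
Arc 2: start y=0.000, vy=10.014 → t=2.003, apex=5.014, x_land=47.995, impact vy=-10.014
  bounce: vy ← 0.61·10.014 = 6.109
Arc 3: start y=0.000, vy=6.109 → t=1.222, apex=1.866, x_land=59.797, impact vy=-6.109
  bounce: vy ← 0.61·6.109 = 3.726
Arc 4: start y=0.000, vy=3.726 → t=0.745, apex=0.694, x_land=66.996, impact vy=-3.726
  bounce: vy ← 0.61·3.726 = 2.273
Arc 5: start y=0.000, vy=2.273 → t=0.455, apex=0.258, x_land=71.387, impact vy=-2.273
  bounce: vy ← 0.61·2.273 = 1.387
Arc 6: start y=0.000, vy=1.387 → t=0.277, apex=0.096, x_land=74.066, impact vy=-1.387
  bounce: vy ← 0.61·1.387 = 0.846

1 2.966 13.475 28.648
2 2.003 5.014 47.995
3 1.222 1.866 59.797
4 0.745 0.694 66.996
5 0.455 0.258 71.387
6 0.277 0.096 74.066
final: 74.066 0.846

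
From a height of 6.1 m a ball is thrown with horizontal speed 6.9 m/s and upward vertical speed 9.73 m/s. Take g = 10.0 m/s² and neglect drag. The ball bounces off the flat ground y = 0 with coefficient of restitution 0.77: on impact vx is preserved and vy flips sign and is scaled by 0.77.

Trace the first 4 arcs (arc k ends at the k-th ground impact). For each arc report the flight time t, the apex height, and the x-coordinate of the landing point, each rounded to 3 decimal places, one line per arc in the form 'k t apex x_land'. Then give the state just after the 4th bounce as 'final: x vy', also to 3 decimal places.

1 2.445 10.834 16.870
2 2.267 6.423 32.512
3 1.745 3.808 44.555
4 1.344 2.258 53.829
final: 53.829 5.174

Arc 1: start y=6.100, vy=9.730 → t=2.445, apex=10.834, x_land=16.870, impact vy=-14.720
  bounce: vy ← 0.77·14.720 = 11.334
Arc 2: start y=0.000, vy=11.334 → t=2.267, apex=6.423, x_land=32.512, impact vy=-11.334
  bounce: vy ← 0.77·11.334 = 8.727
Arc 3: start y=0.000, vy=8.727 → t=1.745, apex=3.808, x_land=44.555, impact vy=-8.727
  bounce: vy ← 0.77·8.727 = 6.720
Arc 4: start y=0.000, vy=6.720 → t=1.344, apex=2.258, x_land=53.829, impact vy=-6.720
  bounce: vy ← 0.77·6.720 = 5.174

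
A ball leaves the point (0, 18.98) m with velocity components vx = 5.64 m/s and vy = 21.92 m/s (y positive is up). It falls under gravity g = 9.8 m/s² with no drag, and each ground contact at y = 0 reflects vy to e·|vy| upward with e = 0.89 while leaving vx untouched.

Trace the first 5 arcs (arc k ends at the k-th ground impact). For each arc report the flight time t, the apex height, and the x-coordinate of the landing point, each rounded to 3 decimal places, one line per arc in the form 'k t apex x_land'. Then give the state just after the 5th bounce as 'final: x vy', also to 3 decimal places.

Arc 1: start y=18.980, vy=21.920 → t=5.216, apex=43.495, x_land=29.419, impact vy=-29.198
  bounce: vy ← 0.89·29.198 = 25.986
Arc 2: start y=0.000, vy=25.986 → t=5.303, apex=34.452, x_land=59.329, impact vy=-25.986
  bounce: vy ← 0.89·25.986 = 23.127
Arc 3: start y=0.000, vy=23.127 → t=4.720, apex=27.289, x_land=85.949, impact vy=-23.127
  bounce: vy ← 0.89·23.127 = 20.583
Arc 4: start y=0.000, vy=20.583 → t=4.201, apex=21.616, x_land=109.641, impact vy=-20.583
  bounce: vy ← 0.89·20.583 = 18.319
Arc 5: start y=0.000, vy=18.319 → t=3.739, apex=17.122, x_land=130.726, impact vy=-18.319
  bounce: vy ← 0.89·18.319 = 16.304

1 5.216 43.495 29.419
2 5.303 34.452 59.329
3 4.720 27.289 85.949
4 4.201 21.616 109.641
5 3.739 17.122 130.726
final: 130.726 16.304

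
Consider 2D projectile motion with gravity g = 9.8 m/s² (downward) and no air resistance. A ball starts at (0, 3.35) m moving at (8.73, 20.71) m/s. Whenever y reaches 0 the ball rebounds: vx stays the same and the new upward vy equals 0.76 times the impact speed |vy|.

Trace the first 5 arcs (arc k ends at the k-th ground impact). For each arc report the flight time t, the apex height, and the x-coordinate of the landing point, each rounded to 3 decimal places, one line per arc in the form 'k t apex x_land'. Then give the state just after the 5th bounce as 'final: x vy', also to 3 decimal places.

1 4.383 25.233 38.259
2 3.449 14.575 68.372
3 2.621 8.418 91.257
4 1.992 4.862 108.650
5 1.514 2.809 121.868
final: 121.868 5.639

Arc 1: start y=3.350, vy=20.710 → t=4.383, apex=25.233, x_land=38.259, impact vy=-22.239
  bounce: vy ← 0.76·22.239 = 16.901
Arc 2: start y=0.000, vy=16.901 → t=3.449, apex=14.575, x_land=68.372, impact vy=-16.901
  bounce: vy ← 0.76·16.901 = 12.845
Arc 3: start y=0.000, vy=12.845 → t=2.621, apex=8.418, x_land=91.257, impact vy=-12.845
  bounce: vy ← 0.76·12.845 = 9.762
Arc 4: start y=0.000, vy=9.762 → t=1.992, apex=4.862, x_land=108.650, impact vy=-9.762
  bounce: vy ← 0.76·9.762 = 7.419
Arc 5: start y=0.000, vy=7.419 → t=1.514, apex=2.809, x_land=121.868, impact vy=-7.419
  bounce: vy ← 0.76·7.419 = 5.639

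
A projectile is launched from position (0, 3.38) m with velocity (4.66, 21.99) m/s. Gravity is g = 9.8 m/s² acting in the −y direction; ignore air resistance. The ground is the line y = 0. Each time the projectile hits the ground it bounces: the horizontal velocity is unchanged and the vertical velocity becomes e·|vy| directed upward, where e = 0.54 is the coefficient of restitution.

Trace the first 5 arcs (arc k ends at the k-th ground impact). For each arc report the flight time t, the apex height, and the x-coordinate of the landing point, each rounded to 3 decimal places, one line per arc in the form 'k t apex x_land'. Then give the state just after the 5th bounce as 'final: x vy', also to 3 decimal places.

Arc 1: start y=3.380, vy=21.990 → t=4.637, apex=28.051, x_land=21.606, impact vy=-23.448
  bounce: vy ← 0.54·23.448 = 12.662
Arc 2: start y=0.000, vy=12.662 → t=2.584, apex=8.180, x_land=33.648, impact vy=-12.662
  bounce: vy ← 0.54·12.662 = 6.837
Arc 3: start y=0.000, vy=6.837 → t=1.395, apex=2.385, x_land=40.151, impact vy=-6.837
  bounce: vy ← 0.54·6.837 = 3.692
Arc 4: start y=0.000, vy=3.692 → t=0.754, apex=0.696, x_land=43.662, impact vy=-3.692
  bounce: vy ← 0.54·3.692 = 1.994
Arc 5: start y=0.000, vy=1.994 → t=0.407, apex=0.203, x_land=45.558, impact vy=-1.994
  bounce: vy ← 0.54·1.994 = 1.077

1 4.637 28.051 21.606
2 2.584 8.180 33.648
3 1.395 2.385 40.151
4 0.754 0.696 43.662
5 0.407 0.203 45.558
final: 45.558 1.077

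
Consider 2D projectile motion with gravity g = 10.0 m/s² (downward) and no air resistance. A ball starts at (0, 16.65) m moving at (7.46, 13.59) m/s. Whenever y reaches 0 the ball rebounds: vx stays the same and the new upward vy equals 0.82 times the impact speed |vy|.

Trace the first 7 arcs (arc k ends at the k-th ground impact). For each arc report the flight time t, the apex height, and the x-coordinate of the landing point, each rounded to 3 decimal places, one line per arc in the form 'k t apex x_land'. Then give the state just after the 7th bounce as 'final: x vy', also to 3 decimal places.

Arc 1: start y=16.650, vy=13.590 → t=3.634, apex=25.884, x_land=27.112, impact vy=-22.753
  bounce: vy ← 0.82·22.753 = 18.657
Arc 2: start y=0.000, vy=18.657 → t=3.731, apex=17.405, x_land=54.948, impact vy=-18.657
  bounce: vy ← 0.82·18.657 = 15.299
Arc 3: start y=0.000, vy=15.299 → t=3.060, apex=11.703, x_land=77.774, impact vy=-15.299
  bounce: vy ← 0.82·15.299 = 12.545
Arc 4: start y=0.000, vy=12.545 → t=2.509, apex=7.869, x_land=96.492, impact vy=-12.545
  bounce: vy ← 0.82·12.545 = 10.287
Arc 5: start y=0.000, vy=10.287 → t=2.057, apex=5.291, x_land=111.840, impact vy=-10.287
  bounce: vy ← 0.82·10.287 = 8.435
Arc 6: start y=0.000, vy=8.435 → t=1.687, apex=3.558, x_land=124.426, impact vy=-8.435
  bounce: vy ← 0.82·8.435 = 6.917
Arc 7: start y=0.000, vy=6.917 → t=1.383, apex=2.392, x_land=134.746, impact vy=-6.917
  bounce: vy ← 0.82·6.917 = 5.672

1 3.634 25.884 27.112
2 3.731 17.405 54.948
3 3.060 11.703 77.774
4 2.509 7.869 96.492
5 2.057 5.291 111.840
6 1.687 3.558 124.426
7 1.383 2.392 134.746
final: 134.746 5.672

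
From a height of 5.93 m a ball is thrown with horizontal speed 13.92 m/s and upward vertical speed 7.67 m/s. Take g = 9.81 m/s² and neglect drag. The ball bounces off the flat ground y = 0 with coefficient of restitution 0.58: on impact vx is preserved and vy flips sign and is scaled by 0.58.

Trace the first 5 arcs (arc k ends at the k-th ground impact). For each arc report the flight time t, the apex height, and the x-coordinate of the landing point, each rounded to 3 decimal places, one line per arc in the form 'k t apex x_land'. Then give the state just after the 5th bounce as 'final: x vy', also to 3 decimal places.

Arc 1: start y=5.930, vy=7.670 → t=2.131, apex=8.928, x_land=29.664, impact vy=-13.235
  bounce: vy ← 0.58·13.235 = 7.677
Arc 2: start y=0.000, vy=7.677 → t=1.565, apex=3.004, x_land=51.449, impact vy=-7.677
  bounce: vy ← 0.58·7.677 = 4.452
Arc 3: start y=0.000, vy=4.452 → t=0.908, apex=1.010, x_land=64.085, impact vy=-4.452
  bounce: vy ← 0.58·4.452 = 2.582
Arc 4: start y=0.000, vy=2.582 → t=0.526, apex=0.340, x_land=71.413, impact vy=-2.582
  bounce: vy ← 0.58·2.582 = 1.498
Arc 5: start y=0.000, vy=1.498 → t=0.305, apex=0.114, x_land=75.664, impact vy=-1.498
  bounce: vy ← 0.58·1.498 = 0.869

1 2.131 8.928 29.664
2 1.565 3.004 51.449
3 0.908 1.010 64.085
4 0.526 0.340 71.413
5 0.305 0.114 75.664
final: 75.664 0.869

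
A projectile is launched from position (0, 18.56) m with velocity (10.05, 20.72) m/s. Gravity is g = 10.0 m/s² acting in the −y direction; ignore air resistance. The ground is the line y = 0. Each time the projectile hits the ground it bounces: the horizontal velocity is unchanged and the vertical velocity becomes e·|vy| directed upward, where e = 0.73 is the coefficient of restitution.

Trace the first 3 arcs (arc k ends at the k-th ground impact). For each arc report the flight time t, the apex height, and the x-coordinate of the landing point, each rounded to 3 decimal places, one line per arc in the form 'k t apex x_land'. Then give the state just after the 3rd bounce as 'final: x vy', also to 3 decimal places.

Arc 1: start y=18.560, vy=20.720 → t=4.901, apex=40.026, x_land=49.259, impact vy=-28.293
  bounce: vy ← 0.73·28.293 = 20.654
Arc 2: start y=0.000, vy=20.654 → t=4.131, apex=21.330, x_land=90.773, impact vy=-20.654
  bounce: vy ← 0.73·20.654 = 15.078
Arc 3: start y=0.000, vy=15.078 → t=3.016, apex=11.367, x_land=121.079, impact vy=-15.078
  bounce: vy ← 0.73·15.078 = 11.007

1 4.901 40.026 49.259
2 4.131 21.330 90.773
3 3.016 11.367 121.079
final: 121.079 11.007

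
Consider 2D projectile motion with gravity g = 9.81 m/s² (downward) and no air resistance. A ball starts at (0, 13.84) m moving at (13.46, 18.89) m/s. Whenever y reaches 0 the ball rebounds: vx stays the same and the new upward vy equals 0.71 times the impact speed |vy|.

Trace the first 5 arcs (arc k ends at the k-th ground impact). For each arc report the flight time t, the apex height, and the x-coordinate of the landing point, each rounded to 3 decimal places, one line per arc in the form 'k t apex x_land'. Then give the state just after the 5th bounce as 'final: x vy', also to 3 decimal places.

1 4.481 32.027 60.313
2 3.629 16.145 109.152
3 2.576 8.139 143.828
4 1.829 4.103 168.449
5 1.299 2.068 185.929
final: 185.929 4.523

Arc 1: start y=13.840, vy=18.890 → t=4.481, apex=32.027, x_land=60.313, impact vy=-25.067
  bounce: vy ← 0.71·25.067 = 17.798
Arc 2: start y=0.000, vy=17.798 → t=3.629, apex=16.145, x_land=109.152, impact vy=-17.798
  bounce: vy ← 0.71·17.798 = 12.636
Arc 3: start y=0.000, vy=12.636 → t=2.576, apex=8.139, x_land=143.828, impact vy=-12.636
  bounce: vy ← 0.71·12.636 = 8.972
Arc 4: start y=0.000, vy=8.972 → t=1.829, apex=4.103, x_land=168.449, impact vy=-8.972
  bounce: vy ← 0.71·8.972 = 6.370
Arc 5: start y=0.000, vy=6.370 → t=1.299, apex=2.068, x_land=185.929, impact vy=-6.370
  bounce: vy ← 0.71·6.370 = 4.523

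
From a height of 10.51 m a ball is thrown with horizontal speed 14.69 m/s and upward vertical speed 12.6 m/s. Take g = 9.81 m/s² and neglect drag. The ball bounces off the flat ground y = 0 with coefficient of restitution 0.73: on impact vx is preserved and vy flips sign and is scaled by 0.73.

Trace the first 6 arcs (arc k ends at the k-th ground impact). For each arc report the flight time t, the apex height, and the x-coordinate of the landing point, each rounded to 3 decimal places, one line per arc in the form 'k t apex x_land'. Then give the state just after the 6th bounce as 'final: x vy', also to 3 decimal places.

Arc 1: start y=10.510, vy=12.600 → t=3.232, apex=18.602, x_land=47.475, impact vy=-19.104
  bounce: vy ← 0.73·19.104 = 13.946
Arc 2: start y=0.000, vy=13.946 → t=2.843, apex=9.913, x_land=89.242, impact vy=-13.946
  bounce: vy ← 0.73·13.946 = 10.181
Arc 3: start y=0.000, vy=10.181 → t=2.076, apex=5.283, x_land=119.732, impact vy=-10.181
  bounce: vy ← 0.73·10.181 = 7.432
Arc 4: start y=0.000, vy=7.432 → t=1.515, apex=2.815, x_land=141.990, impact vy=-7.432
  bounce: vy ← 0.73·7.432 = 5.425
Arc 5: start y=0.000, vy=5.425 → t=1.106, apex=1.500, x_land=158.238, impact vy=-5.425
  bounce: vy ← 0.73·5.425 = 3.960
Arc 6: start y=0.000, vy=3.960 → t=0.807, apex=0.799, x_land=170.099, impact vy=-3.960
  bounce: vy ← 0.73·3.960 = 2.891

1 3.232 18.602 47.475
2 2.843 9.913 89.242
3 2.076 5.283 119.732
4 1.515 2.815 141.990
5 1.106 1.500 158.238
6 0.807 0.799 170.099
final: 170.099 2.891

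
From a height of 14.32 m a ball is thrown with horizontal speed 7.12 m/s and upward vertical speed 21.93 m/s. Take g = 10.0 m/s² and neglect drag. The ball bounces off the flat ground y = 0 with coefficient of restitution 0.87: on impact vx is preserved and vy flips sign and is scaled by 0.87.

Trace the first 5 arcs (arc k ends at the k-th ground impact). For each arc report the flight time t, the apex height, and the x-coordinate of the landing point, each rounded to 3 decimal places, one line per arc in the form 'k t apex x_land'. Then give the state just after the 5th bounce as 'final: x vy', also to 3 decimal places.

Arc 1: start y=14.320, vy=21.930 → t=4.963, apex=38.366, x_land=35.337, impact vy=-27.701
  bounce: vy ← 0.87·27.701 = 24.100
Arc 2: start y=0.000, vy=24.100 → t=4.820, apex=29.039, x_land=69.655, impact vy=-24.100
  bounce: vy ← 0.87·24.100 = 20.967
Arc 3: start y=0.000, vy=20.967 → t=4.193, apex=21.980, x_land=99.511, impact vy=-20.967
  bounce: vy ← 0.87·20.967 = 18.241
Arc 4: start y=0.000, vy=18.241 → t=3.648, apex=16.637, x_land=125.486, impact vy=-18.241
  bounce: vy ← 0.87·18.241 = 15.870
Arc 5: start y=0.000, vy=15.870 → t=3.174, apex=12.592, x_land=148.085, impact vy=-15.870
  bounce: vy ← 0.87·15.870 = 13.807

1 4.963 38.366 35.337
2 4.820 29.039 69.655
3 4.193 21.980 99.511
4 3.648 16.637 125.486
5 3.174 12.592 148.085
final: 148.085 13.807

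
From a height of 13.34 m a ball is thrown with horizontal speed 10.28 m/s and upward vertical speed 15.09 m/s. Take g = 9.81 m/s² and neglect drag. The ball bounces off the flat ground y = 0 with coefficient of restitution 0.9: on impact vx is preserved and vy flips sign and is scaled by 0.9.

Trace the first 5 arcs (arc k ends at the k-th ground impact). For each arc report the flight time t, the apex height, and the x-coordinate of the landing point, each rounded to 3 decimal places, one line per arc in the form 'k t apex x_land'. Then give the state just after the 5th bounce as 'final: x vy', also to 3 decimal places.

Arc 1: start y=13.340, vy=15.090 → t=3.793, apex=24.946, x_land=38.996, impact vy=-22.123
  bounce: vy ← 0.9·22.123 = 19.911
Arc 2: start y=0.000, vy=19.911 → t=4.059, apex=20.206, x_land=80.726, impact vy=-19.911
  bounce: vy ← 0.9·19.911 = 17.920
Arc 3: start y=0.000, vy=17.920 → t=3.653, apex=16.367, x_land=118.283, impact vy=-17.920
  bounce: vy ← 0.9·17.920 = 16.128
Arc 4: start y=0.000, vy=16.128 → t=3.288, apex=13.257, x_land=152.084, impact vy=-16.128
  bounce: vy ← 0.9·16.128 = 14.515
Arc 5: start y=0.000, vy=14.515 → t=2.959, apex=10.738, x_land=182.505, impact vy=-14.515
  bounce: vy ← 0.9·14.515 = 13.064

1 3.793 24.946 38.996
2 4.059 20.206 80.726
3 3.653 16.367 118.283
4 3.288 13.257 152.084
5 2.959 10.738 182.505
final: 182.505 13.064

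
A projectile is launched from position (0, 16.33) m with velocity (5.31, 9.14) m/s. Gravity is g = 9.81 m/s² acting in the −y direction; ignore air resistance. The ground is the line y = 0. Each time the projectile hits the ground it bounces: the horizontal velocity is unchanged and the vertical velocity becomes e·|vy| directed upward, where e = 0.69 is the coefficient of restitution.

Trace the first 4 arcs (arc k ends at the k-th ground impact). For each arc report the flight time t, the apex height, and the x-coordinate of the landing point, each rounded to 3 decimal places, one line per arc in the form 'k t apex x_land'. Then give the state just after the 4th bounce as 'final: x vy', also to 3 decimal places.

1 2.980 20.588 15.826
2 2.827 9.802 30.839
3 1.951 4.667 41.198
4 1.346 2.222 48.345
final: 48.345 4.556

Arc 1: start y=16.330, vy=9.140 → t=2.980, apex=20.588, x_land=15.826, impact vy=-20.098
  bounce: vy ← 0.69·20.098 = 13.868
Arc 2: start y=0.000, vy=13.868 → t=2.827, apex=9.802, x_land=30.839, impact vy=-13.868
  bounce: vy ← 0.69·13.868 = 9.569
Arc 3: start y=0.000, vy=9.569 → t=1.951, apex=4.667, x_land=41.198, impact vy=-9.569
  bounce: vy ← 0.69·9.569 = 6.602
Arc 4: start y=0.000, vy=6.602 → t=1.346, apex=2.222, x_land=48.345, impact vy=-6.602
  bounce: vy ← 0.69·6.602 = 4.556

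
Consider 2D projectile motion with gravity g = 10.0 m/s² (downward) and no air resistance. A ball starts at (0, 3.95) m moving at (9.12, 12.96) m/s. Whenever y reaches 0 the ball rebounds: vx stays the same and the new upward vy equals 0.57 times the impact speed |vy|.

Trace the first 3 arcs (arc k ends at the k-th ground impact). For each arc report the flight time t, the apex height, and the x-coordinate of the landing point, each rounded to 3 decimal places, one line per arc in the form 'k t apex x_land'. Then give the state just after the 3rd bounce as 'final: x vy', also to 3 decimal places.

Arc 1: start y=3.950, vy=12.960 → t=2.868, apex=12.348, x_land=26.152, impact vy=-15.715
  bounce: vy ← 0.57·15.715 = 8.958
Arc 2: start y=0.000, vy=8.958 → t=1.792, apex=4.012, x_land=42.490, impact vy=-8.958
  bounce: vy ← 0.57·8.958 = 5.106
Arc 3: start y=0.000, vy=5.106 → t=1.021, apex=1.303, x_land=51.803, impact vy=-5.106
  bounce: vy ← 0.57·5.106 = 2.910

1 2.868 12.348 26.152
2 1.792 4.012 42.490
3 1.021 1.303 51.803
final: 51.803 2.910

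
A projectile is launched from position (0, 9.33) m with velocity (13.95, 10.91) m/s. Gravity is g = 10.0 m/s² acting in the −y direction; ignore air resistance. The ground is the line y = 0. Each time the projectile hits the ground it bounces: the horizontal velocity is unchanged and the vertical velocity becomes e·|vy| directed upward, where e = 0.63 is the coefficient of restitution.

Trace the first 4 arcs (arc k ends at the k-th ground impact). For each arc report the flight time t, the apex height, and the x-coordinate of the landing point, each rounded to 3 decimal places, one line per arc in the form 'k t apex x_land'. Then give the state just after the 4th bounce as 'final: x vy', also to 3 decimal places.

Arc 1: start y=9.330, vy=10.910 → t=2.839, apex=15.281, x_land=39.607, impact vy=-17.482
  bounce: vy ← 0.63·17.482 = 11.014
Arc 2: start y=0.000, vy=11.014 → t=2.203, apex=6.065, x_land=70.336, impact vy=-11.014
  bounce: vy ← 0.63·11.014 = 6.939
Arc 3: start y=0.000, vy=6.939 → t=1.388, apex=2.407, x_land=89.695, impact vy=-6.939
  bounce: vy ← 0.63·6.939 = 4.371
Arc 4: start y=0.000, vy=4.371 → t=0.874, apex=0.955, x_land=101.891, impact vy=-4.371
  bounce: vy ← 0.63·4.371 = 2.754

1 2.839 15.281 39.607
2 2.203 6.065 70.336
3 1.388 2.407 89.695
4 0.874 0.955 101.891
final: 101.891 2.754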